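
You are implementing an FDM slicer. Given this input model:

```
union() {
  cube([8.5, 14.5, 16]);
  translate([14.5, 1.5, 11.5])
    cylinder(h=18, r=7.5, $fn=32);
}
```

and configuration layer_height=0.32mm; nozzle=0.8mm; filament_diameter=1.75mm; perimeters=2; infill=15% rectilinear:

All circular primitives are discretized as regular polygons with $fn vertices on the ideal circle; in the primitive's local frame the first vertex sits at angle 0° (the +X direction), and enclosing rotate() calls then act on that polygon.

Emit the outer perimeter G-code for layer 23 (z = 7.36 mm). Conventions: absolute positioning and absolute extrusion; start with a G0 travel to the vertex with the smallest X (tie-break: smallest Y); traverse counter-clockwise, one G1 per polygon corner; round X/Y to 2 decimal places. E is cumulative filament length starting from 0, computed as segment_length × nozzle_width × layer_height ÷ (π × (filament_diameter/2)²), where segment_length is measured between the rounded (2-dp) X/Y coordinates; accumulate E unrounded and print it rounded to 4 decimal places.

At z = 7.36 mm: the 8.5×14.5 cube contributes its full rectangle; the cylinder at (14.5, 1.5) does not reach this height (z outside [11.5, 29.5]); Merging all regions: only the 8.5×14.5 cube is present, so the union is just that shape — 1 connected region. The outline is a single polygon with 4 vertices. Extrusion per mm of travel: 0.8 × 0.32 / (π × 0.875²) = 0.106432. Accumulating E over each segment gives final E = 4.8959.

G0 X0.00 Y0.00 Z7.36
G1 X8.50 Y0.00 E0.9047
G1 X8.50 Y14.50 E2.4479
G1 X0.00 Y14.50 E3.3526
G1 X0.00 Y0.00 E4.8959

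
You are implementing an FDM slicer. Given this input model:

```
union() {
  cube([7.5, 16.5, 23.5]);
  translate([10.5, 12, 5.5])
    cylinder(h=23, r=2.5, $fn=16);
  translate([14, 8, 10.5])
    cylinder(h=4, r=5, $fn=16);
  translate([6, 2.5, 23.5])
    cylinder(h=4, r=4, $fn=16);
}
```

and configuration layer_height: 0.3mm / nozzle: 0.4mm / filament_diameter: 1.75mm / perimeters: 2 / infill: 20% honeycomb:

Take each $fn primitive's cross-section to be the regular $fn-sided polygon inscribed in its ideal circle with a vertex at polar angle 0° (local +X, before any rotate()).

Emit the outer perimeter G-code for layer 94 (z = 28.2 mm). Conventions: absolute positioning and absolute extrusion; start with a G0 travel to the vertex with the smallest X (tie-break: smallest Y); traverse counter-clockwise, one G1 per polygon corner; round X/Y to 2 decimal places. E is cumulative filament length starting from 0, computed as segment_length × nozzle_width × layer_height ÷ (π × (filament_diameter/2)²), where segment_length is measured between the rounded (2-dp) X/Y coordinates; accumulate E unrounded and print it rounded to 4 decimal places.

At z = 28.2 mm: the cube is absent (z outside [0, 23.5]); the cylinder at (10.5, 12): section is a regular 16-gon, circumradius r=2.5; the cylinder at (14, 8) is not intersected at this z (z outside [10.5, 14.5]); the cylinder at (6, 2.5) does not reach this height (z outside [23.5, 27.5]); Combining (union): only the r=2.5 cylinder at (10.5, 12) is present, so the union is just that shape — 1 connected region. The outline is a single polygon with 16 vertices. Extrusion per mm of travel: 0.4 × 0.3 / (π × 0.875²) = 0.049890. Accumulating E over each segment gives final E = 0.7791.

G0 X8.00 Y12.00 Z28.20
G1 X8.19 Y11.04 E0.0488
G1 X8.73 Y10.23 E0.0974
G1 X9.54 Y9.69 E0.1460
G1 X10.50 Y9.50 E0.1948
G1 X11.46 Y9.69 E0.2436
G1 X12.27 Y10.23 E0.2922
G1 X12.81 Y11.04 E0.3407
G1 X13.00 Y12.00 E0.3896
G1 X12.81 Y12.96 E0.4384
G1 X12.27 Y13.77 E0.4870
G1 X11.46 Y14.31 E0.5355
G1 X10.50 Y14.50 E0.5844
G1 X9.54 Y14.31 E0.6332
G1 X8.73 Y13.77 E0.6817
G1 X8.19 Y12.96 E0.7303
G1 X8.00 Y12.00 E0.7791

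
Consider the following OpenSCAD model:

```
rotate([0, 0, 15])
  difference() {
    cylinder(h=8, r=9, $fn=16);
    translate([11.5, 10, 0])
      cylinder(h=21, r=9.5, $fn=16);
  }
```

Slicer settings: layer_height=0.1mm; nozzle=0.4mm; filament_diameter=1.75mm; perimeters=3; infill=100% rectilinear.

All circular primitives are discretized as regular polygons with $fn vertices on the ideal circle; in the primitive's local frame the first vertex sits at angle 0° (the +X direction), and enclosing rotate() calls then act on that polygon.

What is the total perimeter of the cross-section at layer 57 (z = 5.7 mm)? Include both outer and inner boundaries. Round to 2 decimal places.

56.12 mm

At z = 5.7 mm: the r=9 cylinder contributes a regular 16-gon of circumradius 9 (perimeter = 2·16·9.000·sin(180°/16) = 56.19 mm); the r=9.5 cylinder at (11.5, 10) contributes a regular 16-gon of circumradius 9.5 (perimeter = 2·16·9.500·sin(180°/16) = 59.31 mm); Subtracting the remaining from the first: starting from the r=9 cylinder, the r=9.5 cylinder at (11.5, 10) partially overlaps it — only the 20.64 mm² overlap (of its 276.30 mm²) is removed, clipping the outline — boundary = 56.12 mm; (rotated 15° about Z; rotation is an isometry so areas/perimeters/island counts are preserved). Overall, the cross-section is a single solid region. Total boundary length (outer) = 56.12 mm.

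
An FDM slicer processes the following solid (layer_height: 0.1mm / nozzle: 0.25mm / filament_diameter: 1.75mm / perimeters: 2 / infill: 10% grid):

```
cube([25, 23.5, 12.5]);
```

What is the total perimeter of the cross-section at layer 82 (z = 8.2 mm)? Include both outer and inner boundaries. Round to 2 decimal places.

At z = 8.2 mm: the cube (footprint 25×23.5) is included at this height (perimeter 97.00 mm). Overall, the cross-section is a single solid region. Total boundary length (outer) = 97.00 mm.

97.00 mm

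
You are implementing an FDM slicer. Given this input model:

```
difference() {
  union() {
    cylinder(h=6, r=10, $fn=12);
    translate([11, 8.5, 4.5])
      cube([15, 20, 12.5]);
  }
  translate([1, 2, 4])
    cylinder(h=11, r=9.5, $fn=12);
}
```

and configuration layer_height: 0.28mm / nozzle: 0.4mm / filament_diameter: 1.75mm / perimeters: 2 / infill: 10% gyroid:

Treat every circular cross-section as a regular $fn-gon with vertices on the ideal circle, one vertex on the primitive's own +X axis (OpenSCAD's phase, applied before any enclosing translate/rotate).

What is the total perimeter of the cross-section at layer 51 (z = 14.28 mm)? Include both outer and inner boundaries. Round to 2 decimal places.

At z = 14.28 mm: the cylinder is absent (z outside [0, 6]); the 15×20 cube at (11, 8.5) contributes its full rectangle (perimeter 70.00 mm); Taking the union: only the 15×20 cube at (11, 8.5) is present, so the union is just that shape — boundary = 70.00 mm; the r=9.5 cylinder at (1, 2) contributes a regular 12-gon of circumradius 9.5 (perimeter = 2·12·9.500·sin(180°/12) = 59.01 mm); Taking the first minus the rest: starting from that combined region, the r=9.5 cylinder at (1, 2) misses the remaining region (no effect) — boundary = 70.00 mm. Overall, the cross-section is a single solid region. Total boundary length (outer) = 70.00 mm.

70.00 mm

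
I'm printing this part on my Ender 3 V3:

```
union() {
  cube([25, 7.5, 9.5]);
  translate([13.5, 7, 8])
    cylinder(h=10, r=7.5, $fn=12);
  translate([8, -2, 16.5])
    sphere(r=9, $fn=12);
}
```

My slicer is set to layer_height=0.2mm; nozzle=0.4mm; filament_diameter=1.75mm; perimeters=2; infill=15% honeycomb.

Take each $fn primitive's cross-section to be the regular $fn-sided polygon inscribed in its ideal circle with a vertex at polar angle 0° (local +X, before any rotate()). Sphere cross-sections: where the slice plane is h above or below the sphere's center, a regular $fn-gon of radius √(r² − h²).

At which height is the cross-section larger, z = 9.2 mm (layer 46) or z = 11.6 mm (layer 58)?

Layer 46 (z = 9.2): the cube (footprint 25×7.5) is included at this height (area 187.50 mm²); the r=7.5 cylinder at (13.5, 7) gives a regular 12-gon of circumradius 7.5 (constant along its height) (area = (12/2)·7.500²·sin(360°/12) = 168.75 mm²); the r=9 sphere at (8, -2) contributes a regular 12-gon of circumradius √(9²−7.3²) = 5.264 (area = (12/2)·5.264²·sin(360°/12) = 83.13 mm²); Combining (union): the regions partially overlap — summed areas 439.38 mm² minus the doubly-counted overlap 112.63 mm² gives 326.75 mm² — area = 326.75 mm². So its area = 326.75 mm². Layer 58 (z = 11.6): the cube is not intersected at this z (z outside [0, 9.5]); the r=7.5 cylinder at (13.5, 7) gives a regular 12-gon of circumradius 7.5 (constant along its height) (area = (12/2)·7.500²·sin(360°/12) = 168.75 mm²); the r=9 sphere at (8, -2) contributes a regular 12-gon of circumradius √(9²−4.9²) = 7.549 (area = (12/2)·7.549²·sin(360°/12) = 170.97 mm²); Combining (union): the regions partially overlap — summed areas 339.72 mm² minus the doubly-counted overlap 29.37 mm² gives 310.35 mm² — area = 310.35 mm². So its area = 310.35 mm². Layer 46 is larger (326.75 vs 310.35 mm²).

layer 46 (z = 9.2 mm)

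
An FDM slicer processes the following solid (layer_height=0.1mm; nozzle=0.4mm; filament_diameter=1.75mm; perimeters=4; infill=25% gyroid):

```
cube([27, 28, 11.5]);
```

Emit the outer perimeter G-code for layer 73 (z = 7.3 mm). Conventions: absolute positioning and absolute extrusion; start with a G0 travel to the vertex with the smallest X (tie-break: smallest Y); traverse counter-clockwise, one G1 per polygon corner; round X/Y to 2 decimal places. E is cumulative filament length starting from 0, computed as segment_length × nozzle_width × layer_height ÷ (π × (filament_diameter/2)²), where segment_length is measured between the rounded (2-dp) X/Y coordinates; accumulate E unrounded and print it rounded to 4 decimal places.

At z = 7.3 mm: the 27×28 cube contributes its full rectangle. The outline is a single polygon with 4 vertices. Extrusion per mm of travel: 0.4 × 0.1 / (π × 0.875²) = 0.016630. Accumulating E over each segment gives final E = 1.8293.

G0 X0.00 Y0.00 Z7.30
G1 X27.00 Y0.00 E0.4490
G1 X27.00 Y28.00 E0.9147
G1 X0.00 Y28.00 E1.3637
G1 X0.00 Y0.00 E1.8293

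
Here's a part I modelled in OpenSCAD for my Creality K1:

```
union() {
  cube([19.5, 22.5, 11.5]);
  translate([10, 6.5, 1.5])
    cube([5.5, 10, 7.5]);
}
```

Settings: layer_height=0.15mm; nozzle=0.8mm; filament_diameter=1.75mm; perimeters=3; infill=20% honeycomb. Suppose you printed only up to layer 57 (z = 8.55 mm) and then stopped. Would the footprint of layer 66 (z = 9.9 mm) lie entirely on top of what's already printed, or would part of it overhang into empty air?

entirely on top

Compare the two slices. At z = 8.55: the 19.5×22.5 cube contributes its full rectangle (area 438.75 mm²); the 5.5×10 cube at (10, 6.5) contributes its full rectangle (area 55.00 mm²); Taking the union: the 5.5×10 cube at (10, 6.5) lies entirely inside the 19.5×22.5 cube, so the union is just the 19.5×22.5 cube — area = 438.75 mm². At z = 9.9: the 19.5×22.5 cube contributes its full rectangle (area 438.75 mm²); the cube at (10, 6.5) does not reach this height (z outside [1.5, 9]); Combining (union): only the 19.5×22.5 cube is present, so the union is just that shape — area = 438.75 mm². Checking containment: the cross-section at z = 9.9 is a subset of the cross-section at z = 8.55.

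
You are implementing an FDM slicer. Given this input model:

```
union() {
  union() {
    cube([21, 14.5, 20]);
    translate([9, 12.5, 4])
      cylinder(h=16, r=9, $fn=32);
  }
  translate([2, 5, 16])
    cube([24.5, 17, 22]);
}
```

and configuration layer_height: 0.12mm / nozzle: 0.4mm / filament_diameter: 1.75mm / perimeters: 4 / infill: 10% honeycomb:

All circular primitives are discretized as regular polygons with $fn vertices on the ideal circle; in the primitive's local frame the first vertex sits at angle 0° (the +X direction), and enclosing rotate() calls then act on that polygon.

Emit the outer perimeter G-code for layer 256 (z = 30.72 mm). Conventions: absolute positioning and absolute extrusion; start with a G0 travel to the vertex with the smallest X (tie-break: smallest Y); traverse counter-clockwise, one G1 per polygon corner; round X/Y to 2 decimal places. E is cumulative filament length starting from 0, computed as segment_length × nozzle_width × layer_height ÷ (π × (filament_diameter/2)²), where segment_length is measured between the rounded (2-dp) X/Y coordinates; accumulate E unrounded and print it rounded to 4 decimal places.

At z = 30.72 mm: the cube does not reach this height (z outside [0, 20]); the cylinder at (9, 12.5) does not reach this height (z outside [4, 20]); Merging all regions: nothing is present at this height; the cube at (2, 5) is present — its section is the full 24.5×17 rectangle; Combining (union): only the 24.5×17 cube at (2, 5) is present, so the union is just that shape — 1 connected region. The outline is a single polygon with 4 vertices. Extrusion per mm of travel: 0.4 × 0.12 / (π × 0.875²) = 0.019956. Accumulating E over each segment gives final E = 1.6564.

G0 X2.00 Y5.00 Z30.72
G1 X26.50 Y5.00 E0.4889
G1 X26.50 Y22.00 E0.8282
G1 X2.00 Y22.00 E1.3171
G1 X2.00 Y5.00 E1.6564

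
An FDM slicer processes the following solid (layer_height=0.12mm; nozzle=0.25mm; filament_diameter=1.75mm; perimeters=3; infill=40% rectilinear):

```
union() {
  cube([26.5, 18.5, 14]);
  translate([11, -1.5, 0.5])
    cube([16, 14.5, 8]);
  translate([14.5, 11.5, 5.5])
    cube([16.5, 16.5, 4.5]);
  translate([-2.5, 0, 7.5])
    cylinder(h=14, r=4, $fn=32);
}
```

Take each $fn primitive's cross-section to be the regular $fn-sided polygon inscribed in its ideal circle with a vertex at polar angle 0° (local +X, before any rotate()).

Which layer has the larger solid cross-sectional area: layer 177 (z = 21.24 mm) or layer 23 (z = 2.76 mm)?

layer 23 (z = 2.76 mm)

Layer 177 (z = 21.24): the cube is not intersected at this z (z outside [0, 14]); the cube at (11, -1.5) is absent (z outside [0.5, 8.5]); the cube at (14.5, 11.5) is absent (z outside [5.5, 10]); the r=4 cylinder at (-2.5, 0) gives a regular 32-gon of circumradius 4 (constant along its height) (area = (32/2)·4.000²·sin(360°/32) = 49.94 mm²); Combining (union): only the r=4 cylinder at (-2.5, 0) is present, so the union is just that shape — area = 49.94 mm². So its area = 49.94 mm². Layer 23 (z = 2.76): the 26.5×18.5 cube contributes its full rectangle (area 490.25 mm²); the cube at (11, -1.5) is present — its section is the full 16×14.5 rectangle (area 232.00 mm²); the cube at (14.5, 11.5) does not reach this height (z outside [5.5, 10]); the cylinder at (-2.5, 0) does not reach this height (z outside [7.5, 21.5]); Combining (union): the regions partially overlap — summed areas 722.25 mm² minus the doubly-counted overlap 201.50 mm² gives 520.75 mm² — area = 520.75 mm². So its area = 520.75 mm². Layer 23 is larger (520.75 vs 49.94 mm²).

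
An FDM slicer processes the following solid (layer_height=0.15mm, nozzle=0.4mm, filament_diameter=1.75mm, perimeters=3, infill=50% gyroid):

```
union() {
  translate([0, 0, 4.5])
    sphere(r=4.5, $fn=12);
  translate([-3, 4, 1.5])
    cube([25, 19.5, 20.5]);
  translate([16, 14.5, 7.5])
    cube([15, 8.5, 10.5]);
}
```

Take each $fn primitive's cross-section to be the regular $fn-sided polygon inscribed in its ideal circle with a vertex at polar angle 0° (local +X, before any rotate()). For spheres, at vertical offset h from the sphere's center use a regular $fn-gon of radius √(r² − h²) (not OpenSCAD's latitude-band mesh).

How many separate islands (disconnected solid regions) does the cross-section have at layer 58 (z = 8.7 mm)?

2

At z = 8.7 mm: the r=4.5 sphere contributes a regular 12-gon of circumradius √(4.5²−4.2²) = 1.616; the cube at (-3, 4) (footprint 25×19.5) is included at this height; the 15×8.5 cube at (16, 14.5) contributes its full rectangle; Combining (union): the regions partially overlap (shared area 51.00 mm²), so overlapping operands fuse into one piece — 2 connected regions. Overall, the cross-section has 2 separate islands. Island count = 2.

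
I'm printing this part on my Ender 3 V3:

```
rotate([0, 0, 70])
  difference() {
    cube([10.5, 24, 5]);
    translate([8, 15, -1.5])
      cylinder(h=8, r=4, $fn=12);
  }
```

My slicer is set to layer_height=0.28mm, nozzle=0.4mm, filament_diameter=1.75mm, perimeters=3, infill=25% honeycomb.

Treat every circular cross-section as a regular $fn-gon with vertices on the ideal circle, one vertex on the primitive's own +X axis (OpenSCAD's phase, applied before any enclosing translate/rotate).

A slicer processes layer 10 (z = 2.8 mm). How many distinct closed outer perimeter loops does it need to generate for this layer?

At z = 2.8 mm: the cube (footprint 10.5×24) is included at this height; the r=4 cylinder at (8, 15) gives a regular 12-gon of circumradius 4 (constant along its height); After the difference (first − rest): starting from the 10.5×24 cube, the r=4 cylinder at (8, 15) partially overlaps it — only the 42.14 mm² overlap (of its 48.00 mm²) is removed, clipping the outline — 1 connected region; (rotated 70° about Z; rotation is an isometry so areas/perimeters/island counts are preserved). The result has 1 disconnected region.

1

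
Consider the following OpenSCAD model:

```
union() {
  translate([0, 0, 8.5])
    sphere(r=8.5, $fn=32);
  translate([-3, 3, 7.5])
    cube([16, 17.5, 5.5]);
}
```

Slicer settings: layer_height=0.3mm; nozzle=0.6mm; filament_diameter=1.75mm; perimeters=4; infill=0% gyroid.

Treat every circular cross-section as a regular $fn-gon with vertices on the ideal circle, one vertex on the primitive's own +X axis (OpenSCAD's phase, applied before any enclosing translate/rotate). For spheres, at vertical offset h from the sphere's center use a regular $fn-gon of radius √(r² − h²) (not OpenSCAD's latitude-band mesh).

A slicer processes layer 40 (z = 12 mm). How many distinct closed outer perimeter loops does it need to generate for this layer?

At z = 12 mm: the sphere: section is a regular 32-gon, circumradius = √(r²−h²) = √(8.5²−3.5²) = 7.746; the cube at (-3, 3) (footprint 16×17.5) is included at this height; Taking the union: the regions partially overlap (shared area 37.82 mm²), so overlapping operands fuse into one piece — 1 connected region. The result has 1 disconnected region.

1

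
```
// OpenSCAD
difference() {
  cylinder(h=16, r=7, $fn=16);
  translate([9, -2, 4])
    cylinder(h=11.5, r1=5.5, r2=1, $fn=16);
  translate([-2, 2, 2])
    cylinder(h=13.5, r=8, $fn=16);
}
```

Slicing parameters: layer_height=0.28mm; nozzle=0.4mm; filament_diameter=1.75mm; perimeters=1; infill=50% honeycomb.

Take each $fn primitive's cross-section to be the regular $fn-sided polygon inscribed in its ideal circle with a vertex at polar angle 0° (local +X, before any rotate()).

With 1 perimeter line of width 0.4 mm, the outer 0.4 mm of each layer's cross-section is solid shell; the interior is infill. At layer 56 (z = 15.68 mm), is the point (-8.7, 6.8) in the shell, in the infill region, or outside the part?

outside

At z = 15.68 mm: the cylinder: section is a regular 16-gon, circumradius r=7; the cone at (9, -2) does not reach this height (z outside [4, 15.5]); the cylinder at (-2, 2) does not reach this height (z outside [2, 15.5]); Subtracting the remaining from the first: none of the subtracted shapes is present at this height, so the r=7 cylinder is unchanged — 1 connected region. Overall, the cross-section is a single solid region. The nearest boundary edge runs (-4.95, 4.95)→(-6.47, 2.68); distance from the point to it = 4.15 mm. The point is not inside any of the regions above, so it lies outside the cross-section (4.15 mm from the nearest boundary).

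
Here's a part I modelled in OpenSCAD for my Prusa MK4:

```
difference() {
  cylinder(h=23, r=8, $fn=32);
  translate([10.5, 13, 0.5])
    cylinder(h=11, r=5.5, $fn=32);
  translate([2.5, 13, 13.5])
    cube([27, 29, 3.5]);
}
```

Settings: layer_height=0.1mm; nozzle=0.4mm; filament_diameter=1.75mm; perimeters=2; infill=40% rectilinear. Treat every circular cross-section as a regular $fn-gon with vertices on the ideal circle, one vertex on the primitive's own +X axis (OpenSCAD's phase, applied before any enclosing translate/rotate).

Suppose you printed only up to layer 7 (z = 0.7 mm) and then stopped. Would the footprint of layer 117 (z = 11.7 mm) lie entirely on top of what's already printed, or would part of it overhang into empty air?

Compare the two slices. At z = 0.7: the r=8 cylinder gives a regular 32-gon of circumradius 8 (constant along its height) (area = (32/2)·8.000²·sin(360°/32) = 199.77 mm²); the r=5.5 cylinder at (10.5, 13) gives a regular 32-gon of circumradius 5.5 (constant along its height) (area = (32/2)·5.500²·sin(360°/32) = 94.42 mm²); the cube at (2.5, 13) is not intersected at this z (z outside [13.5, 17]); Taking the first minus the rest: starting from the r=8 cylinder (199.77 mm²), the r=5.5 cylinder at (10.5, 13) misses the remaining region (no effect) — area = 199.77 mm². At z = 11.7: the r=8 cylinder contributes a regular 32-gon of circumradius 8 (area = (32/2)·8.000²·sin(360°/32) = 199.77 mm²); the cylinder at (10.5, 13) does not reach this height (z outside [0.5, 11.5]); the cube at (2.5, 13) is not intersected at this z (z outside [13.5, 17]); Taking the first minus the rest: none of the subtracted shapes is present at this height, so the r=8 cylinder is unchanged — area = 199.77 mm². Checking containment: the cross-section at z = 11.7 is a subset of the cross-section at z = 0.7.

entirely on top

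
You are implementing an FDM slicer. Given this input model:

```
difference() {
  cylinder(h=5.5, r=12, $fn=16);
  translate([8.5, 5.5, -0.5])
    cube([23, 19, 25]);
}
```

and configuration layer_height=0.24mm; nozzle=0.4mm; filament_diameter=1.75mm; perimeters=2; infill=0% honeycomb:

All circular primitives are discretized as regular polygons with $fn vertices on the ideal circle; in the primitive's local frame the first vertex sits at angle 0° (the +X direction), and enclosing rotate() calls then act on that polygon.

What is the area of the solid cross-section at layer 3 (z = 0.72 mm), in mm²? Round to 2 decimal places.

437.92 mm²

At z = 0.72 mm: the r=12 cylinder gives a regular 16-gon of circumradius 12 (constant along its height) (area = (16/2)·12.000²·sin(360°/16) = 440.85 mm²); the cube at (8.5, 5.5) is present — its section is the full 23×19 rectangle (area 437.00 mm²); After the difference (first − rest): starting from the r=12 cylinder (440.85 mm²), the 23×19 cube at (8.5, 5.5) partially overlaps it — only the 2.93 mm² overlap (of its 437.00 mm²) is removed, clipping the outline — area = 437.92 mm². Overall, the cross-section is a single solid region. Net area = 437.92 mm².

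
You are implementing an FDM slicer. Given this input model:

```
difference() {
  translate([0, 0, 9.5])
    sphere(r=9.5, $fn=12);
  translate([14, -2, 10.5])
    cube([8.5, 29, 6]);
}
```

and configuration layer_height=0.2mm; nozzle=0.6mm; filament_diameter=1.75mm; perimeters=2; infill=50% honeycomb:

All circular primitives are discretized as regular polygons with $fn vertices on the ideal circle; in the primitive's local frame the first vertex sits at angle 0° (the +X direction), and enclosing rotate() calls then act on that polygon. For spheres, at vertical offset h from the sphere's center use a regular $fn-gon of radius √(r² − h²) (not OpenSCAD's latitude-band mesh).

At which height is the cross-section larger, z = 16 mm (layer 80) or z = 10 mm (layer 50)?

layer 50 (z = 10 mm)

Layer 80 (z = 16): the r=9.5 sphere contributes a regular 12-gon of circumradius √(9.5²−6.5²) = 6.928 (area = (12/2)·6.928²·sin(360°/12) = 144.00 mm²); the cube at (14, -2) is present — its section is the full 8.5×29 rectangle (area 246.50 mm²); Taking the first minus the rest: starting from the r=9.5 sphere (144.00 mm²), the 8.5×29 cube at (14, -2) misses the remaining region (no effect) — area = 144.00 mm². So its area = 144.00 mm². Layer 50 (z = 10): the sphere: section is a regular 12-gon, circumradius = √(r²−h²) = √(9.5²−0.5²) = 9.487 (area = (12/2)·9.487²·sin(360°/12) = 270.00 mm²); the cube at (14, -2) is not intersected at this z (z outside [10.5, 16.5]); Subtracting the remaining from the first: none of the subtracted shapes is present at this height, so the r=9.5 sphere is unchanged — area = 270.00 mm². So its area = 270.00 mm². Layer 50 is larger (270.00 vs 144.00 mm²).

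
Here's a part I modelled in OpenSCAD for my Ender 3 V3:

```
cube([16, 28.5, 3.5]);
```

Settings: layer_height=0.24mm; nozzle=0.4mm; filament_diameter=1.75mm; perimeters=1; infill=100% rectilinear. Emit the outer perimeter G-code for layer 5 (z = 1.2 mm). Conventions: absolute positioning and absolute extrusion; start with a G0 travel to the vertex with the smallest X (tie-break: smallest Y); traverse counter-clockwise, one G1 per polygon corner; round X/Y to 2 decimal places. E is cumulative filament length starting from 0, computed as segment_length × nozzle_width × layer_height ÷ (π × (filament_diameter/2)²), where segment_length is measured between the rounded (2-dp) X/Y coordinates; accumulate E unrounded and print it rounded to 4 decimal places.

At z = 1.2 mm: the cube (footprint 16×28.5) is included at this height. The outline is a single polygon with 4 vertices. Extrusion per mm of travel: 0.4 × 0.24 / (π × 0.875²) = 0.039912. Accumulating E over each segment gives final E = 3.5522.

G0 X0.00 Y0.00 Z1.20
G1 X16.00 Y0.00 E0.6386
G1 X16.00 Y28.50 E1.7761
G1 X0.00 Y28.50 E2.4147
G1 X0.00 Y0.00 E3.5522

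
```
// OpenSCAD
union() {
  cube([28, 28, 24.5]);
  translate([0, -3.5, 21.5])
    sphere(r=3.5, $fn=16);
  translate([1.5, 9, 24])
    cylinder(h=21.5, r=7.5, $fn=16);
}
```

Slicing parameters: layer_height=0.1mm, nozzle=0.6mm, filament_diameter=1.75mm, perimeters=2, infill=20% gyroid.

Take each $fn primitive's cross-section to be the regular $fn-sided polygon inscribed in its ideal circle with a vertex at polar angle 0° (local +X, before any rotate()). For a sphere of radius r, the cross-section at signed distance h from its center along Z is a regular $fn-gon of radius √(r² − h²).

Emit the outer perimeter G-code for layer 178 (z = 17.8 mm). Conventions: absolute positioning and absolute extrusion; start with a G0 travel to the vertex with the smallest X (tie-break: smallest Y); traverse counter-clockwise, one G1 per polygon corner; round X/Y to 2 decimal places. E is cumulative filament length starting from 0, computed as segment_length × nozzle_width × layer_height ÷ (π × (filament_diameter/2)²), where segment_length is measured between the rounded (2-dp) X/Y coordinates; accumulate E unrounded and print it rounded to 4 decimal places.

G0 X0.00 Y0.00 Z17.80
G1 X28.00 Y0.00 E0.6985
G1 X28.00 Y28.00 E1.3969
G1 X0.00 Y28.00 E2.0954
G1 X0.00 Y0.00 E2.7939

At z = 17.8 mm: the 28×28 cube contributes its full rectangle; the sphere at (0, -3.5) is absent (|z−center|=3.700 > r=3.5); the cylinder at (1.5, 9) is absent (z outside [24, 45.5]); Taking the union: only the 28×28 cube is present, so the union is just that shape — 1 connected region. The outline is a single polygon with 4 vertices. Extrusion per mm of travel: 0.6 × 0.1 / (π × 0.875²) = 0.024945. Accumulating E over each segment gives final E = 2.7939.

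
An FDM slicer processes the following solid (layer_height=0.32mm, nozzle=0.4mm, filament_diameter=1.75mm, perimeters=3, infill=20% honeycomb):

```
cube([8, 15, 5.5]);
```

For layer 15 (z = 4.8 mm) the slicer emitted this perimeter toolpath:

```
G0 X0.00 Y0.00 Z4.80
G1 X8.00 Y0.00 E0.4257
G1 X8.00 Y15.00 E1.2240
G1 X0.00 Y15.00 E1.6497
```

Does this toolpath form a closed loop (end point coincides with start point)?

Start point (G0): (0.00, 0.00). End point (last G1): the path does not return to the start — open.

no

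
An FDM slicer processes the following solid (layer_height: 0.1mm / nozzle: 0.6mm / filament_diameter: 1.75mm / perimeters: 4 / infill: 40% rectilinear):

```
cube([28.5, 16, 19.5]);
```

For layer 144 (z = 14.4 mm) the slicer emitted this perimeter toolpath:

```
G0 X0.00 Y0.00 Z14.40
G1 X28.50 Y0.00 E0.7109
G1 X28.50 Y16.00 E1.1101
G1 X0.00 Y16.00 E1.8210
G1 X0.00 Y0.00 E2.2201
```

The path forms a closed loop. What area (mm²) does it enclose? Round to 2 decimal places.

Apply the shoelace formula to the sequence of (X, Y) vertices; enclosed area = 456.00 mm².

456.00 mm²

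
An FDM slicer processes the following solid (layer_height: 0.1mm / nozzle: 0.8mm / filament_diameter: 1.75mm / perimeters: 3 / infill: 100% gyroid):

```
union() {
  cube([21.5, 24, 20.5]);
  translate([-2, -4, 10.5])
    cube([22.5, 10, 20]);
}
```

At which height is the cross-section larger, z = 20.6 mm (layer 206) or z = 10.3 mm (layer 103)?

layer 103 (z = 10.3 mm)

Layer 206 (z = 20.6): the cube does not reach this height (z outside [0, 20.5]); the cube at (-2, -4) (footprint 22.5×10) is included at this height (area 225.00 mm²); Combining (union): only the 22.5×10 cube at (-2, -4) is present, so the union is just that shape — area = 225.00 mm². So its area = 225.00 mm². Layer 103 (z = 10.3): the cube (footprint 21.5×24) is included at this height (area 516.00 mm²); the cube at (-2, -4) does not reach this height (z outside [10.5, 30.5]); Combining (union): only the 21.5×24 cube is present, so the union is just that shape — area = 516.00 mm². So its area = 516.00 mm². Layer 103 is larger (516.00 vs 225.00 mm²).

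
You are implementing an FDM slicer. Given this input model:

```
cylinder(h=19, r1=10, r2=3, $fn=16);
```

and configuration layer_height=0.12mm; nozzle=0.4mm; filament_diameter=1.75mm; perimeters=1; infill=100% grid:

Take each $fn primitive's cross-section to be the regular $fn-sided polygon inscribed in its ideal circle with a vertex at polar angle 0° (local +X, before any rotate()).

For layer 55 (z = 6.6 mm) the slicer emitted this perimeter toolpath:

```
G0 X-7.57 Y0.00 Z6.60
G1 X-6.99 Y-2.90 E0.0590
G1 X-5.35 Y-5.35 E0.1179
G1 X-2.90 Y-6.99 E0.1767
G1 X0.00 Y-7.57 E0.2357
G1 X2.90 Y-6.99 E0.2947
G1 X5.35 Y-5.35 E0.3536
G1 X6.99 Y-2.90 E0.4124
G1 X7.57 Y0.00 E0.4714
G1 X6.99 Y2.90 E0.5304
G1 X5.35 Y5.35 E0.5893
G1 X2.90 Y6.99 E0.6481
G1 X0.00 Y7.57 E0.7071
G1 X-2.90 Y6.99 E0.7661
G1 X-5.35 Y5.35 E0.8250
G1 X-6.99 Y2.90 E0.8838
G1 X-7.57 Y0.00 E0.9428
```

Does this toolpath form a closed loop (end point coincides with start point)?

yes

Start point (G0): (-7.57, 0.00). End point (last G1): the path returns to the start — closed.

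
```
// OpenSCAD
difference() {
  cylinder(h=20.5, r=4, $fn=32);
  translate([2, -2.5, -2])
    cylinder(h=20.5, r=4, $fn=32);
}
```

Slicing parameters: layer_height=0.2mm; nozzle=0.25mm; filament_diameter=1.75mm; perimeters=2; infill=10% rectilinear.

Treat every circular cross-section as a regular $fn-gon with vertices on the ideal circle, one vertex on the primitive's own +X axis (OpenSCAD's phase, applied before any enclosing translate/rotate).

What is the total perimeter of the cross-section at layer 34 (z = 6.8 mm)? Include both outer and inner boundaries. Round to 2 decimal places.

25.09 mm

At z = 6.8 mm: the r=4 cylinder contributes a regular 32-gon of circumradius 4 (perimeter = 2·32·4.000·sin(180°/32) = 25.09 mm); the r=4 cylinder at (2, -2.5) contributes a regular 32-gon of circumradius 4 (perimeter = 2·32·4.000·sin(180°/32) = 25.09 mm); After the difference (first − rest): starting from the r=4 cylinder, the r=4 cylinder at (2, -2.5) partially overlaps it — only the 25.12 mm² overlap (of its 49.94 mm²) is removed, clipping the outline — boundary = 25.09 mm. Overall, the cross-section is a single solid region. Total boundary length (outer) = 25.09 mm.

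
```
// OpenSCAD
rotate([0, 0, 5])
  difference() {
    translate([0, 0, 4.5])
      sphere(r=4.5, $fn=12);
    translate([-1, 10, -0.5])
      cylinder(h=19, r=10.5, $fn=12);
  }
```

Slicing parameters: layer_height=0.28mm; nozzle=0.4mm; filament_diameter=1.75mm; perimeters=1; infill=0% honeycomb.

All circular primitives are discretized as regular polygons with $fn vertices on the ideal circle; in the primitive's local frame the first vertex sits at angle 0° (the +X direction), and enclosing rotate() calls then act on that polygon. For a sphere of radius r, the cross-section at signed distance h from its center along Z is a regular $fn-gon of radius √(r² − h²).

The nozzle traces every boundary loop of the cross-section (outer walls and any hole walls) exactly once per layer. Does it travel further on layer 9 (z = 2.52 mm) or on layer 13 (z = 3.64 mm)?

layer 13 (z = 3.64 mm)

Layer 9 (z = 2.52): the r=4.5 sphere slices to a regular 12-gon of circumradius 4.041 (√(r²−h²) with h=1.98 from center) (perimeter = 2·12·4.041·sin(180°/12) = 25.10 mm); the cylinder at (-1, 10): section is a regular 12-gon, circumradius r=10.5 (perimeter = 2·12·10.500·sin(180°/12) = 65.22 mm); Subtracting the remaining from the first: starting from the r=4.5 sphere, the r=10.5 cylinder at (-1, 10) partially overlaps it — only the 23.99 mm² overlap (of its 330.75 mm²) is removed, clipping the outline — boundary = 21.74 mm; (whole slice rotated 5° about Z — lengths, areas and connectivity unchanged). So its perimeter = 21.74 mm. Layer 13 (z = 3.64): the sphere: section is a regular 12-gon, circumradius = √(r²−h²) = √(4.5²−0.86²) = 4.417 (perimeter = 2·12·4.417·sin(180°/12) = 27.44 mm); the cylinder at (-1, 10): section is a regular 12-gon, circumradius r=10.5 (perimeter = 2·12·10.500·sin(180°/12) = 65.22 mm); Subtracting the remaining from the first: starting from the r=4.5 sphere, the r=10.5 cylinder at (-1, 10) partially overlaps it — only the 28.32 mm² overlap (of its 330.75 mm²) is removed, clipping the outline — boundary = 23.83 mm; (rotated 5° about Z; rotation is an isometry so areas/perimeters/island counts are preserved). So its perimeter = 23.83 mm. Layer 13 is larger (23.83 vs 21.74 mm).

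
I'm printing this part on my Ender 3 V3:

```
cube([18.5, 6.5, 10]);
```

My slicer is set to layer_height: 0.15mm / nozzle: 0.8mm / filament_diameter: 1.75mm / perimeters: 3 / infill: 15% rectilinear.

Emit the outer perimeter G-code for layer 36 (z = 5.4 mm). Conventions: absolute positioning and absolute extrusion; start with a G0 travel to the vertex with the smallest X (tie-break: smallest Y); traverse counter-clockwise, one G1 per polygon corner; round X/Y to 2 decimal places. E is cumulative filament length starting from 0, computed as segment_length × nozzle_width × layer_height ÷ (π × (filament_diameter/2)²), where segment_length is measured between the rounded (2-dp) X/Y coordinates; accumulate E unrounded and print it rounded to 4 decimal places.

G0 X0.00 Y0.00 Z5.40
G1 X18.50 Y0.00 E0.9230
G1 X18.50 Y6.50 E1.2473
G1 X0.00 Y6.50 E2.1702
G1 X0.00 Y0.00 E2.4945

At z = 5.4 mm: the 18.5×6.5 cube contributes its full rectangle. The outline is a single polygon with 4 vertices. Extrusion per mm of travel: 0.8 × 0.15 / (π × 0.875²) = 0.049890. Accumulating E over each segment gives final E = 2.4945.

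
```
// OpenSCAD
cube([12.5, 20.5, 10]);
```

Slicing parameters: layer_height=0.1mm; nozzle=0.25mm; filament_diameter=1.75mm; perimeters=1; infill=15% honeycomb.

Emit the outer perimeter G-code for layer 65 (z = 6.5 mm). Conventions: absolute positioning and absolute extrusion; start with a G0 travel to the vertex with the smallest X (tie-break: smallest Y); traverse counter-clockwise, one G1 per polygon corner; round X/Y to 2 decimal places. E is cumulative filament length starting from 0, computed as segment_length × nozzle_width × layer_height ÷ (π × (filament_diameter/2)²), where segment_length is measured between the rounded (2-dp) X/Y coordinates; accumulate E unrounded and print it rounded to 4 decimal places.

At z = 6.5 mm: the cube is present — its section is the full 12.5×20.5 rectangle. The outline is a single polygon with 4 vertices. Extrusion per mm of travel: 0.25 × 0.1 / (π × 0.875²) = 0.010394. Accumulating E over each segment gives final E = 0.6860.

G0 X0.00 Y0.00 Z6.50
G1 X12.50 Y0.00 E0.1299
G1 X12.50 Y20.50 E0.3430
G1 X0.00 Y20.50 E0.4729
G1 X0.00 Y0.00 E0.6860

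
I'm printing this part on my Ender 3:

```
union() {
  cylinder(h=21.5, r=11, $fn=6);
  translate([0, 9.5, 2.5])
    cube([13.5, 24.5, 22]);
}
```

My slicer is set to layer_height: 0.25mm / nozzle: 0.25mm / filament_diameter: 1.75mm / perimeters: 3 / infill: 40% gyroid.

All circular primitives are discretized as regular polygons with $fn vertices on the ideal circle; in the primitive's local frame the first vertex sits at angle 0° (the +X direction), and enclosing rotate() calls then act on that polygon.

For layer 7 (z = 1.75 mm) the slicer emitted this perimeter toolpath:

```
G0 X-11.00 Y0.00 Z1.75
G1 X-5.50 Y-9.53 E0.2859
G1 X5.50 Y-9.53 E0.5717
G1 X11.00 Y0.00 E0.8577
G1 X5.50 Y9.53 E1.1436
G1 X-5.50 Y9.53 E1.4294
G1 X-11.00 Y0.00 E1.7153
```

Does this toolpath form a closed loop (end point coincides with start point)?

Start point (G0): (-11.00, 0.00). End point (last G1): the path returns to the start — closed.

yes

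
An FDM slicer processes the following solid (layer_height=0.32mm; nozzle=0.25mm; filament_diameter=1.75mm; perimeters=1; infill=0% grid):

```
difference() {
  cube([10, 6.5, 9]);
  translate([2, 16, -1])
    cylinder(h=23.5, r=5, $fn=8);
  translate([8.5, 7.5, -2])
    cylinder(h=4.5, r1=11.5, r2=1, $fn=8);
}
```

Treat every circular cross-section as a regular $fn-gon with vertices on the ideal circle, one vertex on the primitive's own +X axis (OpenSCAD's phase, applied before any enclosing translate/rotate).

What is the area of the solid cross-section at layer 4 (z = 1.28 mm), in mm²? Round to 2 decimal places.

At z = 1.28 mm: the 10×6.5 cube contributes its full rectangle (area 65.00 mm²); the r=5 cylinder at (2, 16) contributes a regular 8-gon of circumradius 5 (area = (8/2)·5.000²·sin(360°/8) = 70.71 mm²); the cone at (8.5, 7.5) contributes a regular 8-gon of circumradius 3.847 (interpolated between r1=11.5 and r2=1 at t=0.729) (area = (8/2)·3.847²·sin(360°/8) = 41.85 mm²); After the difference (first − rest): starting from the 10×6.5 cube (65.00 mm²), the r=5 cylinder at (2, 16) misses the remaining region (no effect); the cone at (8.5, 7.5) partially overlaps it — only the 10.63 mm² overlap (of its 41.85 mm²) is removed, clipping the outline — area = 54.37 mm². Overall, the cross-section is a single solid region. Net area = 54.37 mm².

54.37 mm²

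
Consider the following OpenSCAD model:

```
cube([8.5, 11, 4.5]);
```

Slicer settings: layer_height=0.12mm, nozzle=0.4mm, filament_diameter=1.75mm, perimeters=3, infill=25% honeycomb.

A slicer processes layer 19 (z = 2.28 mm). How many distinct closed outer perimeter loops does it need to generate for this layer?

1

At z = 2.28 mm: the cube is present — its section is the full 8.5×11 rectangle. The result has 1 disconnected region.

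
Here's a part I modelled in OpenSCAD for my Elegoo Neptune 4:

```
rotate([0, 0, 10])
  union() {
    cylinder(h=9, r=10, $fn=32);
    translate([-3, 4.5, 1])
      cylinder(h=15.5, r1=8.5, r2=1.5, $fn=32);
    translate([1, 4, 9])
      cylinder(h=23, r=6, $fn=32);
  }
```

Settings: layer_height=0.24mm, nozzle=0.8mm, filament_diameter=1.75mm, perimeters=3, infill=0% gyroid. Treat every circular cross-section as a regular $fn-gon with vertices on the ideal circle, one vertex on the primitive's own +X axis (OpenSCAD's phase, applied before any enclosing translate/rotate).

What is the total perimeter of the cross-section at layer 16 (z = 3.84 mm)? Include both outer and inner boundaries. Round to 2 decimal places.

At z = 3.84 mm: the r=10 cylinder contributes a regular 32-gon of circumradius 10 (perimeter = 2·32·10.000·sin(180°/32) = 62.73 mm); the cone at (-3, 4.5) contributes a regular 32-gon of circumradius 7.217 (interpolated between r1=8.5 and r2=1.5 at t=0.183) (perimeter = 2·32·7.217·sin(180°/32) = 45.28 mm); the cylinder at (1, 4) is absent (z outside [9, 32]); Combining (union): the regions partially overlap (shared area 133.05 mm²), so the edge portions inside another operand are dropped and the merged outline is re-measured after clipping — boundary = 66.40 mm; (whole slice rotated 10° about Z — lengths, areas and connectivity unchanged). Overall, the cross-section is a single solid region. Total boundary length (outer) = 66.40 mm.

66.40 mm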